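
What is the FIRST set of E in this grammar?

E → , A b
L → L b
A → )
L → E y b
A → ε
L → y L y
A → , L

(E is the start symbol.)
{ ',' }

To compute FIRST(E), examine every production with E on the left-hand side, reading each right-hand side left to right until a non-nullable symbol is reached.

From E → , A b:
  - ',' is a terminal: add ',' and stop

Collecting: FIRST(E) = { ',' }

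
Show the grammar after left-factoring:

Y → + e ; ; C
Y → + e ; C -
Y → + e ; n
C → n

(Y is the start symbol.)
Left-factoring transforms A → αβ₁ | αβ₂ into A → αA' and A' → β₁ | β₂
(α is the longest common prefix among the alternatives). Repeat until
no nonterminal has two alternatives with a common prefix.

Round 1: Y has alternatives sharing prefix '+ e ;'. Introduce Y': Y → + e ; Y'
  Add: Y' → ; C
  Add: Y' → C -
  Add: Y' → n

No remaining common prefixes — done.

Resulting grammar:
Y → + e ; Y'
Y' → ; C
Y' → C -
Y' → n
C → n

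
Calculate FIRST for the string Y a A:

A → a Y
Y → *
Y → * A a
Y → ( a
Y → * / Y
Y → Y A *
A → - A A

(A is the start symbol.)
{ '(', '*' }

FIRST sets of the non-terminals involved (from the grammar, by fixed-point iteration):
  FIRST(Y) = { '(', '*' }

To compute FIRST(Y a A), process the symbols left to right:
Symbol Y is a non-terminal. Add FIRST(Y) \ {ε} = { '(', '*' }
Y is not nullable (ε ∉ FIRST(Y)), so stop here.
FIRST(Y a A) = { '(', '*' }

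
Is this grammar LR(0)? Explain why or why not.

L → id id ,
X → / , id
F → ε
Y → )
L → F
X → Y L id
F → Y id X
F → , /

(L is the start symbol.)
No. Shift-reduce conflict between [F → .] and [F → . , /]

Augment with L' → L and build the canonical LR(0) collection (I0 = CLOSURE({[L' → . L]}), then GOTO on every symbol after a dot until no new states appear). It has 18 states:
  I0: { [F → . , /], [F → . Y id X], [F → .], [L → . F], [L → . id id ,], [L' → . L], [Y → . )] }  — shift, reduce
  I1: { [Y → ) .] }  — reduce
  I2: { [F → , . /] }  — shift
  I3: { [L → F .] }  — reduce
  I4: { [L' → L .] }  — accept
  I5: { [F → Y . id X] }  — shift
  I6: { [L → id . id ,] }  — shift
  I7: { [L → id id . ,] }  — shift
  I8: { [L → id id , .] }  — reduce
  I9: { [F → Y id . X], [X → . / , id], [X → . Y L id], [Y → . )] }  — shift
  I10: { [X → / . , id] }  — shift
  I11: { [F → Y id X .] }  — reduce
  I12: { [F → . , /], [F → . Y id X], [F → .], [L → . F], [L → . id id ,], [X → Y . L id], [Y → . )] }  — shift, reduce
  I13: { [X → Y L . id] }  — shift
  I14: { [X → Y L id .] }  — reduce
  I15: { [X → / , . id] }  — shift
  I16: { [X → / , id .] }  — reduce
  I17: { [F → , / .] }  — reduce

Conflict in state I0:
  Shift-reduce conflict between [F → .] and [F → . , /]
So the grammar is NOT LR(0).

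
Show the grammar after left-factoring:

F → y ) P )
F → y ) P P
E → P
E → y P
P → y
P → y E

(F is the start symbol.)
Left-factoring transforms A → αβ₁ | αβ₂ into A → αA' and A' → β₁ | β₂
(α is the longest common prefix among the alternatives). Repeat until
no nonterminal has two alternatives with a common prefix.

Round 1: F has alternatives sharing prefix 'y ) P'. Introduce F': F → y ) P F'
  Add: F' → )
  Add: F' → P

Round 2: P has alternatives sharing prefix 'y'. Introduce P': P → y P'
  Add: P' → ε
  Add: P' → E

No remaining common prefixes — done.

Resulting grammar:
F → y ) P F'
F' → )
F' → P
E → P
E → y P
P → y P'
P' → ε
P' → E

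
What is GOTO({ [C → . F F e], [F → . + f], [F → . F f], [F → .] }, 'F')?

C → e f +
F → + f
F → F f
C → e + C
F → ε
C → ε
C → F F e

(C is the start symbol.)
GOTO(I, 'F') = CLOSURE({ [A → αX.β] : [A → α.Xβ] ∈ I, X = 'F' })

Items with dot before 'F', with the dot advanced:
  [C → . F F e] → [C → F . F e]
  [F → . F f] → [F → F . f]
Closure of the advanced items:
  [C → F . F e] has the dot before F: add [F → . + f], [F → . F f], [F → .]

GOTO = { [C → F . F e], [F → . + f], [F → . F f], [F → .], [F → F . f] }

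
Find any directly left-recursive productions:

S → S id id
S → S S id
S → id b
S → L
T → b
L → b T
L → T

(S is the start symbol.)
S → S id id: LEFT RECURSIVE (starts with S)
S → S S id: LEFT RECURSIVE (starts with S)
S → id b: starts with id
S → L: starts with L
T → b: starts with b
L → b T: starts with b
L → T: starts with T

The grammar has direct left recursion on: S.

Answer: Yes, S is left-recursive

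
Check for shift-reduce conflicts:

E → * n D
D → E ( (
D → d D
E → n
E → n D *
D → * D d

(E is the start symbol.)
A shift-reduce conflict occurs when an LR(0) state has both:
  - a complete (reduce) item [A → α .] (dot at the end), and
  - a shift item [B → β . c γ] (dot before a terminal).

Augment with E' → E and build the canonical LR(0) collection (I0 = CLOSURE({[E' → . E]}), then GOTO on every symbol after a dot until no new states appear). It has 18 states:
  I0: { [E → . * n D], [E → . n D *], [E → . n], [E' → . E] }  — shift
  I1: { [E → * . n D] }  — shift
  I2: { [E' → E .] }  — accept
  I3: { [D → . * D d], [D → . E ( (], [D → . d D], [E → . * n D], [E → . n D *], [E → . n], [E → n . D *], [E → n .] }  — shift, reduce
  I4: { [D → * . D d], [D → . * D d], [D → . E ( (], [D → . d D], [E → * . n D], [E → . * n D], [E → . n D *], [E → . n] }  — shift
  I5: { [E → n D . *] }  — shift
  I6: { [D → E . ( (] }  — shift
  I7: { [D → . * D d], [D → . E ( (], [D → . d D], [D → d . D], [E → . * n D], [E → . n D *], [E → . n] }  — shift
  I8: { [D → d D .] }  — reduce
  I9: { [D → E ( . (] }  — shift
  I10: { [D → E ( ( .] }  — reduce
  I11: { [E → n D * .] }  — reduce
  I12: { [D → * D . d] }  — shift
  I13: { [D → . * D d], [D → . E ( (], [D → . d D], [E → * n . D], [E → . * n D], [E → . n D *], [E → . n], [E → n . D *], [E → n .] }  — shift, reduce
  I14: { [E → * n D .], [E → n D . *] }  — shift, reduce
  I15: { [D → * D d .] }  — reduce
  I16: { [D → . * D d], [D → . E ( (], [D → . d D], [E → * n . D], [E → . * n D], [E → . n D *], [E → . n] }  — shift
  I17: { [E → * n D .] }  — reduce

I3 contains reduce item [E → n .] and shift items [D → . * D d], [D → . d D], [E → . * n D], [E → . n], [E → . n D *] — shift-reduce conflict.
I13 contains reduce item [E → n .] and shift items [D → . * D d], [D → . d D], [E → . * n D], [E → . n], [E → . n D *] — shift-reduce conflict.
I14 contains reduce item [E → * n D .] and shift item [E → n D . *] — shift-reduce conflict.

Answer: Yes — I3: [E → n .] vs [D → . * D d]; I13: [E → n .] vs [D → . * D d]; I14: [E → * n D .] vs [E → n D . *]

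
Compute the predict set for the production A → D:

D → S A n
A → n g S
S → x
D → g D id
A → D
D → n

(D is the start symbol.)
PREDICT(A → D) = (FIRST(RHS) \ {ε}) ∪ (FOLLOW(A) if ε ∈ FIRST(RHS), i.e. RHS ⇒* ε)
FIRST(D) = { 'g', 'n', 'x' }
FIRST(D) = { 'g', 'n', 'x' }
ε ∉ FIRST(D), so FOLLOW(A) is not added.
PREDICT(A → D) = { 'g', 'n', 'x' }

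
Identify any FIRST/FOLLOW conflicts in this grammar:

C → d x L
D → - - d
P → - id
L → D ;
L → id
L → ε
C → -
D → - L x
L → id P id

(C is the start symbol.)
No FIRST/FOLLOW conflicts.

A FIRST/FOLLOW conflict occurs when a non-terminal N has a nullable alternative N → β (β ⇒* ε) and another alternative N → α with FIRST(α) ∩ FOLLOW(N) ≠ ∅: on such a lookahead the parser cannot decide between expanding α and letting N vanish via β.

Nullable non-terminals: L.
FIRST sets used below: FIRST(D) = { '-' }

L: nullable alternative(s) L → ε; FOLLOW(L) = { $, 'x' }
  L → D ;: FIRST \ {ε} = { '-' } — disjoint from FOLLOW(L)
  L → id: FIRST \ {ε} = { 'id' } — disjoint from FOLLOW(L)
  L → ε: FIRST \ {ε} = { } — this is the only nullable alternative, skip
  L → id P id: FIRST \ {ε} = { 'id' } — disjoint from FOLLOW(L)

C, D, P have no nullable alternative, so no FIRST/FOLLOW check is needed there.

No FIRST/FOLLOW conflicts found.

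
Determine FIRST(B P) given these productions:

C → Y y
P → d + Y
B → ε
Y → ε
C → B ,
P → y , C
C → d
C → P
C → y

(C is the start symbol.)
FIRST sets of the non-terminals involved (from the grammar, by fixed-point iteration):
  FIRST(B) = { ε }
  FIRST(P) = { 'd', 'y' }

To compute FIRST(B P), process the symbols left to right:
Symbol B is a non-terminal. Add FIRST(B) \ {ε} = { }
B is nullable (ε ∈ FIRST(B)), continue to the next symbol.
Symbol P is a non-terminal. Add FIRST(P) \ {ε} = { 'd', 'y' }
P is not nullable (ε ∉ FIRST(P)), so stop here.
FIRST(B P) = { 'd', 'y' }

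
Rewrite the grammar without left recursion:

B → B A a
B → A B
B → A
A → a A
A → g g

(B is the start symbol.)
B → A B B'
B → A B'
B' → A a B'
B' → ε
A → a A
A → g g

B is directly left-recursive. The standard transformation for
  A → A α₁ | ... | A α_m | β₁ | ... | β_n
is
  A  → β₁ A' | ... | β_n A'
  A' → α₁ A' | ... | α_m A' | ε

B → A B becomes B → A B B'
B → A becomes B → A B'
B → B A a becomes B' → A a B'
Add B' → ε

Productions for other non-terminals are unchanged:
  A → a A
  A → g g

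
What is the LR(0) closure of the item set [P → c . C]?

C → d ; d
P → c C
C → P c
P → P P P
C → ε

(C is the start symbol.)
To compute CLOSURE, for each item [A → α.Bβ] where B is a non-terminal, add [B → .γ] for all productions B → γ; repeat for the newly added items until nothing changes.

Start with: [P → c . C]
  [P → c . C] has the dot before C: add [C → . d ; d], [C → . P c], [C → .]
  [C → . P c] has the dot before P: add [P → . c C], [P → . P P P]
No further items can be added.

CLOSURE = { [C → . P c], [C → . d ; d], [C → .], [P → . P P P], [P → . c C], [P → c . C] }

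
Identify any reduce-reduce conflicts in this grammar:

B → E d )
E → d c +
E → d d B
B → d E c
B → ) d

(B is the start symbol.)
No reduce-reduce conflicts

A reduce-reduce conflict occurs when an LR(0) state has two complete items [A → α .] and [B → β .] — both call for a reduction, and with no lookahead the parser cannot choose between them.

Augment with B' → B and build the canonical LR(0) collection (I0 = CLOSURE({[B' → . B]}), then GOTO on every symbol after a dot until no new states appear). It has 16 states:
  I0: { [B → . ) d], [B → . E d )], [B → . d E c], [B' → . B], [E → . d c +], [E → . d d B] }  — shift
  I1: { [B → ) . d] }  — shift
  I2: { [B' → B .] }  — accept
  I3: { [B → E . d )] }  — shift
  I4: { [B → d . E c], [E → . d c +], [E → . d d B], [E → d . c +], [E → d . d B] }  — shift
  I5: { [B → d E . c] }  — shift
  I6: { [E → d c . +] }  — shift
  I7: { [B → . ) d], [B → . E d )], [B → . d E c], [E → . d c +], [E → . d d B], [E → d . c +], [E → d . d B], [E → d d . B] }  — shift
  I8: { [E → d d B .] }  — reduce
  I9: { [B → . ) d], [B → . E d )], [B → . d E c], [B → d . E c], [E → . d c +], [E → . d d B], [E → d . c +], [E → d . d B], [E → d d . B] }  — shift
  I10: { [B → E . d )], [B → d E . c] }  — shift
  I11: { [B → d E c .] }  — reduce
  I12: { [B → E d . )] }  — shift
  I13: { [B → E d ) .] }  — reduce
  I14: { [E → d c + .] }  — reduce
  I15: { [B → ) d .] }  — reduce

No state contains more than one complete item.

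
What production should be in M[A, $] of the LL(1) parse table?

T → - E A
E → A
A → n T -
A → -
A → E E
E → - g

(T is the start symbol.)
To find M[A, $], we find productions for A where $ is in the predict set (PREDICT(N → α) = (FIRST(α) \ {ε}) ∪ (FOLLOW(N) if α ⇒* ε)).

Relevant sets:
  FIRST(E) = { '-', 'n' }

A → n T -: PREDICT = { 'n' }
A → -: PREDICT = { '-' }
A → E E: PREDICT = { '-', 'n' }

M[A, $] is empty (no production applies)

Answer: Empty (error entry)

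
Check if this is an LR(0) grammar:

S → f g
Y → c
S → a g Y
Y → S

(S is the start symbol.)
Yes, the grammar is LR(0)

A grammar is LR(0) if no state in the canonical LR(0) collection has:
  - both a shift item (dot before a terminal) and a complete item (shift-reduce conflict), or
  - two or more complete items (reduce-reduce conflict; the accept item [S' → S .] counts as a complete item here).

Augment with S' → S and build the canonical LR(0) collection (I0 = CLOSURE({[S' → . S]}), then GOTO on every symbol after a dot until no new states appear). It has 9 states:
  I0: { [S → . a g Y], [S → . f g], [S' → . S] }  — shift
  I1: { [S' → S .] }  — accept
  I2: { [S → a . g Y] }  — shift
  I3: { [S → f . g] }  — shift
  I4: { [S → f g .] }  — reduce
  I5: { [S → . a g Y], [S → . f g], [S → a g . Y], [Y → . S], [Y → . c] }  — shift
  I6: { [Y → S .] }  — reduce
  I7: { [S → a g Y .] }  — reduce
  I8: { [Y → c .] }  — reduce

Every state is either a pure shift/goto state or contains exactly one complete item and nothing to shift — no conflicts. The grammar is LR(0).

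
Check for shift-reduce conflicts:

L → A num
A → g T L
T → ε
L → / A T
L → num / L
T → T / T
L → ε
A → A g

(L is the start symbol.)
Yes — I0: [L → .] vs [A → . g T L]; I6: [L → .] vs [A → . g T L]; I8: [L → .] vs [A → . g T L]; I9: [T → .] vs [A → . g T L]; I11: [T → .] vs [A → A . g]; I12: [T → T / T .] vs [T → T . / T]; I14: [L → / A T .] vs [T → T . / T]

Augment with L' → L and build the canonical LR(0) collection (I0 = CLOSURE({[L' → . L]}), then GOTO on every symbol after a dot until no new states appear). It has 17 states:
  I0: { [A → . A g], [A → . g T L], [L → . / A T], [L → . A num], [L → . num / L], [L → .], [L' → . L] }  — shift, reduce
  I1: { [A → . A g], [A → . g T L], [L → / . A T] }  — shift
  I2: { [A → A . g], [L → A . num] }  — shift
  I3: { [L' → L .] }  — accept
  I4: { [A → g . T L], [T → . T / T], [T → .] }  — reduce
  I5: { [L → num . / L] }  — shift
  I6: { [A → . A g], [A → . g T L], [L → . / A T], [L → . A num], [L → . num / L], [L → .], [L → num / . L] }  — shift, reduce
  I7: { [L → num / L .] }  — reduce
  I8: { [A → . A g], [A → . g T L], [A → g T . L], [L → . / A T], [L → . A num], [L → . num / L], [L → .], [T → T . / T] }  — shift, reduce
  I9: { [A → . A g], [A → . g T L], [L → / . A T], [T → . T / T], [T → .], [T → T / . T] }  — shift, reduce
  I10: { [A → g T L .] }  — reduce
  I11: { [A → A . g], [L → / A . T], [T → . T / T], [T → .] }  — shift, reduce
  I12: { [T → T . / T], [T → T / T .] }  — shift, reduce
  I13: { [T → . T / T], [T → .], [T → T / . T] }  — reduce
  I14: { [L → / A T .], [T → T . / T] }  — shift, reduce
  I15: { [A → A g .] }  — reduce
  I16: { [L → A num .] }  — reduce

I0 contains reduce item [L → .] and shift items [A → . g T L], [L → . / A T], [L → . num / L] — shift-reduce conflict.
I6 contains reduce item [L → .] and shift items [A → . g T L], [L → . / A T], [L → . num / L] — shift-reduce conflict.
I8 contains reduce item [L → .] and shift items [A → . g T L], [L → . / A T], [L → . num / L], [T → T . / T] — shift-reduce conflict.
I9 contains reduce item [T → .] and shift item [A → . g T L] — shift-reduce conflict.
I11 contains reduce item [T → .] and shift item [A → A . g] — shift-reduce conflict.
I12 contains reduce item [T → T / T .] and shift item [T → T . / T] — shift-reduce conflict.
I14 contains reduce item [L → / A T .] and shift item [T → T . / T] — shift-reduce conflict.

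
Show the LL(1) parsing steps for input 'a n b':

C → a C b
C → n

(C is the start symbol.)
LL(1) parsing maintains a stack (initially the start symbol over $) and the input. At each step: if the stack top is a terminal, match it against the current input token; if it is a non-terminal N, replace it with the RHS of M[N, lookahead] (the unique production whose predict set contains the lookahead).

Stack is shown with the top on the left.

Stack    Input    Action
------------------------
C $      a n b $  output C → a C b
a C b $  a n b $  match 'a'
C b $    n b $    output C → n
n b $    n b $    match 'n'
b $      b $      match 'b'
$        $        accept

The string is accepted.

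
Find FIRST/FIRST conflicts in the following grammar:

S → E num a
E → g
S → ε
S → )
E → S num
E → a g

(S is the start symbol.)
FIRST sets of the non-terminals at (or reachable through a nullable prefix from) the front of some alternative:
  FIRST(E) = { ')', 'a', 'g', 'num' }
  FIRST(S) = { ')', 'a', 'g', 'num', ε }

Productions for S:
  S → E num a: FIRST = { ')', 'a', 'g', 'num' }
  S → ε: FIRST = { ε }
  S → ): FIRST = { ')' }
Productions for E:
  E → g: FIRST = { 'g' }
  E → S num: FIRST = { ')', 'a', 'g', 'num' }
  E → a g: FIRST = { 'a' }

Conflict for S: S → E num a and S → )
  Overlap: { ')' }
Conflict for E: E → g and E → S num
  Overlap: { 'g' }
Conflict for E: E → S num and E → a g
  Overlap: { 'a' }

Answer: Yes. S → E num a / S → ')' on { ')' }; E → g / E → S num on { 'g' }; E → S num / E → a g on { 'a' }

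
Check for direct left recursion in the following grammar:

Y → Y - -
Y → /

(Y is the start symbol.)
Direct left recursion occurs when N → N α for some non-terminal N (the right-hand side begins with the left-hand side itself).

Y → Y - -: LEFT RECURSIVE (starts with Y)
Y → /: starts with '/'

The grammar has direct left recursion on: Y.

Answer: Yes, Y is left-recursive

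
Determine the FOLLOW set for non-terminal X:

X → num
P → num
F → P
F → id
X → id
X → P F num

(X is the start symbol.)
{ $ }

X is the start symbol, so $ ∈ FOLLOW(X).
X does not occur on any right-hand side.

Taking the union: FOLLOW(X) = { $ }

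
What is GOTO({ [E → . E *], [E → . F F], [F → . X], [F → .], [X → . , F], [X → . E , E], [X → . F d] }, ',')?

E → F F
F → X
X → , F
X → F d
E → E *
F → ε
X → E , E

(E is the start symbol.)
{ [E → . E *], [E → . F F], [F → . X], [F → .], [X → , . F], [X → . , F], [X → . E , E], [X → . F d] }

GOTO(I, ',') = CLOSURE({ [A → αX.β] : [A → α.Xβ] ∈ I, X = ',' })

Items with dot before ',', with the dot advanced:
  [X → . , F] → [X → , . F]
Closure of the advanced items:
  [X → , . F] has the dot before F: add [F → . X], [F → .]
  [F → . X] has the dot before X: add [X → . , F], [X → . F d], [X → . E , E]
  [X → . E , E] has the dot before E: add [E → . F F], [E → . E *]

GOTO = { [E → . E *], [E → . F F], [F → . X], [F → .], [X → , . F], [X → . , F], [X → . E , E], [X → . F d] }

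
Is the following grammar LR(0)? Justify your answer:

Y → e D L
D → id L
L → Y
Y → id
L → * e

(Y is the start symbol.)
Yes, the grammar is LR(0)

Augment with Y' → Y and build the canonical LR(0) collection (I0 = CLOSURE({[Y' → . Y]}), then GOTO on every symbol after a dot until no new states appear). It has 11 states:
  I0: { [Y → . e D L], [Y → . id], [Y' → . Y] }  — shift
  I1: { [Y' → Y .] }  — accept
  I2: { [D → . id L], [Y → e . D L] }  — shift
  I3: { [Y → id .] }  — reduce
  I4: { [L → . * e], [L → . Y], [Y → . e D L], [Y → . id], [Y → e D . L] }  — shift
  I5: { [D → id . L], [L → . * e], [L → . Y], [Y → . e D L], [Y → . id] }  — shift
  I6: { [L → * . e] }  — shift
  I7: { [D → id L .] }  — reduce
  I8: { [L → Y .] }  — reduce
  I9: { [L → * e .] }  — reduce
  I10: { [Y → e D L .] }  — reduce

Every state is either a pure shift/goto state or contains exactly one complete item and nothing to shift — no conflicts. The grammar is LR(0).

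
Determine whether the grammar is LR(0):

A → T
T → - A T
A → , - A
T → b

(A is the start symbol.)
A grammar is LR(0) if no state in the canonical LR(0) collection has:
  - both a shift item (dot before a terminal) and a complete item (shift-reduce conflict), or
  - two or more complete items (reduce-reduce conflict; the accept item [A' → A .] counts as a complete item here).

Augment with A' → A and build the canonical LR(0) collection (I0 = CLOSURE({[A' → . A]}), then GOTO on every symbol after a dot until no new states appear). It has 10 states:
  I0: { [A → . , - A], [A → . T], [A' → . A], [T → . - A T], [T → . b] }  — shift
  I1: { [A → , . - A] }  — shift
  I2: { [A → . , - A], [A → . T], [T → - . A T], [T → . - A T], [T → . b] }  — shift
  I3: { [A' → A .] }  — accept
  I4: { [A → T .] }  — reduce
  I5: { [T → b .] }  — reduce
  I6: { [T → - A . T], [T → . - A T], [T → . b] }  — shift
  I7: { [T → - A T .] }  — reduce
  I8: { [A → , - . A], [A → . , - A], [A → . T], [T → . - A T], [T → . b] }  — shift
  I9: { [A → , - A .] }  — reduce

Every state is either a pure shift/goto state or contains exactly one complete item and nothing to shift — no conflicts. The grammar is LR(0).

Answer: Yes, the grammar is LR(0)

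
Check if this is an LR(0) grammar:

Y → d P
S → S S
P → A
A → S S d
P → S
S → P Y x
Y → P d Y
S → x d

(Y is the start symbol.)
A grammar is LR(0) if no state in the canonical LR(0) collection has:
  - both a shift item (dot before a terminal) and a complete item (shift-reduce conflict), or
  - two or more complete items (reduce-reduce conflict; the accept item [Y' → Y .] counts as a complete item here).

Augment with Y' → Y and build the canonical LR(0) collection (I0 = CLOSURE({[Y' → . Y]}), then GOTO on every symbol after a dot until no new states appear). It has 17 states:
  I0: { [A → . S S d], [P → . A], [P → . S], [S → . P Y x], [S → . S S], [S → . x d], [Y → . P d Y], [Y → . d P], [Y' → . Y] }  — shift
  I1: { [P → A .] }  — reduce
  I2: { [A → . S S d], [P → . A], [P → . S], [S → . P Y x], [S → . S S], [S → . x d], [S → P . Y x], [Y → . P d Y], [Y → . d P], [Y → P . d Y] }  — shift
  I3: { [A → . S S d], [A → S . S d], [P → . A], [P → . S], [P → S .], [S → . P Y x], [S → . S S], [S → . x d], [S → S . S] }  — shift, reduce
  I4: { [Y' → Y .] }  — accept
  I5: { [A → . S S d], [P → . A], [P → . S], [S → . P Y x], [S → . S S], [S → . x d], [Y → d . P] }  — shift
  I6: { [S → x . d] }  — shift
  I7: { [S → x d .] }  — reduce
  I8: { [A → . S S d], [P → . A], [P → . S], [S → . P Y x], [S → . S S], [S → . x d], [S → P . Y x], [Y → . P d Y], [Y → . d P], [Y → d P .] }  — shift, reduce
  I9: { [S → P Y . x] }  — shift
  I10: { [S → P Y x .] }  — reduce
  I11: { [A → . S S d], [P → . A], [P → . S], [S → . P Y x], [S → . S S], [S → . x d], [S → P . Y x], [Y → . P d Y], [Y → . d P] }  — shift
  I12: { [A → . S S d], [A → S . S d], [A → S S . d], [P → . A], [P → . S], [P → S .], [S → . P Y x], [S → . S S], [S → . x d], [S → S . S], [S → S S .] }  — shift, 2 reduces
  I13: { [A → S S d .] }  — reduce
  I14: { [A → . S S d], [P → . A], [P → . S], [S → . P Y x], [S → . S S], [S → . x d], [Y → . P d Y], [Y → . d P], [Y → P d . Y], [Y → d . P] }  — shift
  I15: { [A → . S S d], [P → . A], [P → . S], [S → . P Y x], [S → . S S], [S → . x d], [S → P . Y x], [Y → . P d Y], [Y → . d P], [Y → P . d Y], [Y → d P .] }  — shift, reduce
  I16: { [Y → P d Y .] }  — reduce

Conflict in state I3:
  Shift-reduce conflict between [P → S .] and [S → . x d]
So the grammar is NOT LR(0).

Answer: No. Shift-reduce conflict between [P → S .] and [S → . x d]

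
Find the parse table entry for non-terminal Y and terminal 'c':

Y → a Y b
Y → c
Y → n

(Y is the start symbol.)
To find M[Y, 'c'], we find productions for Y where 'c' is in the predict set (PREDICT(N → α) = (FIRST(α) \ {ε}) ∪ (FOLLOW(N) if α ⇒* ε)).

Y → a Y b: PREDICT = { 'a' }
Y → c: PREDICT = { 'c' }
  'c' is in predict set, so this production goes in M[Y, 'c']
Y → n: PREDICT = { 'n' }

M[Y, 'c'] = Y → c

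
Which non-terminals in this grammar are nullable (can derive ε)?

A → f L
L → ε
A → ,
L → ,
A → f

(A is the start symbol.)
{ 'L' }

ε-productions: L → ε
So L is immediately nullable.
No further non-terminal can be added: every production for the remaining non-terminals contains a terminal or a non-nullable non-terminal.
Nullable = { 'L' }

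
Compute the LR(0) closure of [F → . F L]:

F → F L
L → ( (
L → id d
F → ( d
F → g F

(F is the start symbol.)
{ [F → . ( d], [F → . F L], [F → . g F] }

To compute CLOSURE, for each item [A → α.Bβ] where B is a non-terminal, add [B → .γ] for all productions B → γ; repeat for the newly added items until nothing changes.

Start with: [F → . F L]
  [F → . F L] has the dot before F: add [F → . ( d], [F → . g F]
No further items can be added.

CLOSURE = { [F → . ( d], [F → . F L], [F → . g F] }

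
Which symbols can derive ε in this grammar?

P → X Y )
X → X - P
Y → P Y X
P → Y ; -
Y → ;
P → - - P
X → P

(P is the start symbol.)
A non-terminal is nullable if it can derive ε (the empty string): either it has an ε-production, or it has a production whose right-hand side consists entirely of nullable non-terminals.

There are no ε-productions, so no non-terminal can derive ε.
No non-terminals are nullable.

Answer: None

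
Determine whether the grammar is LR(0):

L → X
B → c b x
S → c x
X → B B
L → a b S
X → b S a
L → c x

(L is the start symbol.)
Yes, the grammar is LR(0)

A grammar is LR(0) if no state in the canonical LR(0) collection has:
  - both a shift item (dot before a terminal) and a complete item (shift-reduce conflict), or
  - two or more complete items (reduce-reduce conflict; the accept item [L' → L .] counts as a complete item here).

Augment with L' → L and build the canonical LR(0) collection (I0 = CLOSURE({[L' → . L]}), then GOTO on every symbol after a dot until no new states appear). It has 18 states:
  I0: { [B → . c b x], [L → . X], [L → . a b S], [L → . c x], [L' → . L], [X → . B B], [X → . b S a] }  — shift
  I1: { [B → . c b x], [X → B . B] }  — shift
  I2: { [L' → L .] }  — accept
  I3: { [L → X .] }  — reduce
  I4: { [L → a . b S] }  — shift
  I5: { [S → . c x], [X → b . S a] }  — shift
  I6: { [B → c . b x], [L → c . x] }  — shift
  I7: { [B → c b . x] }  — shift
  I8: { [L → c x .] }  — reduce
  I9: { [B → c b x .] }  — reduce
  I10: { [X → b S . a] }  — shift
  I11: { [S → c . x] }  — shift
  I12: { [S → c x .] }  — reduce
  I13: { [X → b S a .] }  — reduce
  I14: { [L → a b . S], [S → . c x] }  — shift
  I15: { [L → a b S .] }  — reduce
  I16: { [X → B B .] }  — reduce
  I17: { [B → c . b x] }  — shift

Every state is either a pure shift/goto state or contains exactly one complete item and nothing to shift — no conflicts. The grammar is LR(0).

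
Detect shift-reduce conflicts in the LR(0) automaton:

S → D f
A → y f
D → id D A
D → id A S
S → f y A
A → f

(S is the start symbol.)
A shift-reduce conflict occurs when an LR(0) state has both:
  - a complete (reduce) item [A → α .] (dot at the end), and
  - a shift item [B → β . c γ] (dot before a terminal).

Augment with S' → S and build the canonical LR(0) collection (I0 = CLOSURE({[S' → . S]}), then GOTO on every symbol after a dot until no new states appear). It has 15 states:
  I0: { [D → . id A S], [D → . id D A], [S → . D f], [S → . f y A], [S' → . S] }  — shift
  I1: { [S → D . f] }  — shift
  I2: { [S' → S .] }  — accept
  I3: { [S → f . y A] }  — shift
  I4: { [A → . f], [A → . y f], [D → . id A S], [D → . id D A], [D → id . A S], [D → id . D A] }  — shift
  I5: { [D → . id A S], [D → . id D A], [D → id A . S], [S → . D f], [S → . f y A] }  — shift
  I6: { [A → . f], [A → . y f], [D → id D . A] }  — shift
  I7: { [A → f .] }  — reduce
  I8: { [A → y . f] }  — shift
  I9: { [A → y f .] }  — reduce
  I10: { [D → id D A .] }  — reduce
  I11: { [D → id A S .] }  — reduce
  I12: { [A → . f], [A → . y f], [S → f y . A] }  — shift
  I13: { [S → f y A .] }  — reduce
  I14: { [S → D f .] }  — reduce

No state contains both a complete item and a shift item.

Answer: No shift-reduce conflicts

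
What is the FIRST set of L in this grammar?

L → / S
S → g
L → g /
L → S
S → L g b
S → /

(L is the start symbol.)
{ '/', 'g' }

FIRST sets of the other non-terminals involved (by the same procedure, iterated to a fixed point):
  FIRST(S) = { '/', 'g' }

From L → / S:
  - '/' is a terminal: add '/' and stop
From L → g /:
  - g is a terminal: add 'g' and stop
From L → S:
  - S is a non-terminal: add FIRST(S) \ {ε} = { '/', 'g' }
    S is not nullable, so stop

Collecting: FIRST(L) = { '/', 'g' }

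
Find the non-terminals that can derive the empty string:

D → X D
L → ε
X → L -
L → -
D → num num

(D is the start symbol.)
{ 'L' }

A non-terminal is nullable if it can derive ε (the empty string): either it has an ε-production, or it has a production whose right-hand side consists entirely of nullable non-terminals.

ε-productions: L → ε
So L is immediately nullable.
No further non-terminal can be added: every production for the remaining non-terminals contains a terminal or a non-nullable non-terminal.
Nullable = { 'L' }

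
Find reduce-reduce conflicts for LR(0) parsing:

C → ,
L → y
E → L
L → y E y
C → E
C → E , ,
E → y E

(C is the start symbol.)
A reduce-reduce conflict occurs when an LR(0) state has two complete items [A → α .] and [B → β .] — both call for a reduction, and with no lookahead the parser cannot choose between them.

Augment with C' → C and build the canonical LR(0) collection (I0 = CLOSURE({[C' → . C]}), then GOTO on every symbol after a dot until no new states appear). It has 10 states:
  I0: { [C → . ,], [C → . E , ,], [C → . E], [C' → . C], [E → . L], [E → . y E], [L → . y E y], [L → . y] }  — shift
  I1: { [C → , .] }  — reduce
  I2: { [C' → C .] }  — accept
  I3: { [C → E . , ,], [C → E .] }  — shift, reduce
  I4: { [E → L .] }  — reduce
  I5: { [E → . L], [E → . y E], [E → y . E], [L → . y E y], [L → . y], [L → y . E y], [L → y .] }  — shift, reduce
  I6: { [E → y E .], [L → y E . y] }  — shift, reduce
  I7: { [L → y E y .] }  — reduce
  I8: { [C → E , . ,] }  — shift
  I9: { [C → E , , .] }  — reduce

No state contains more than one complete item.

Answer: No reduce-reduce conflicts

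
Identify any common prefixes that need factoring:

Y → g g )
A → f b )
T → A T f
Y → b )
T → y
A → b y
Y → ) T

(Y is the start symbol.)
Left-factoring is needed when two productions for the same non-terminal
share a common prefix on the right-hand side.

Productions for Y:
  Y → g g )
  Y → b )
  Y → ) T
Productions for A:
  A → f b )
  A → b y
Productions for T:
  T → A T f
  T → y

No common prefixes found.

Answer: No, left-factoring is not needed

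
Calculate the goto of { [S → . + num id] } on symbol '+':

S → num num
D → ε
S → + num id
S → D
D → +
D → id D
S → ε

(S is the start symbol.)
GOTO(I, '+') = CLOSURE({ [A → αX.β] : [A → α.Xβ] ∈ I, X = '+' })

Items with dot before '+', with the dot advanced:
  [S → . + num id] → [S → + . num id]
Closure adds nothing (no advanced item has the dot before a non-terminal).

GOTO = { [S → + . num id] }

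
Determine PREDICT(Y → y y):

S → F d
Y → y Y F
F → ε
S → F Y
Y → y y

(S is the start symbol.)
{ 'y' }

PREDICT(Y → y y) = (FIRST(RHS) \ {ε}) ∪ (FOLLOW(Y) if ε ∈ FIRST(RHS), i.e. RHS ⇒* ε)
FIRST(y y) = { 'y' }
ε ∉ FIRST(y y), so FOLLOW(Y) is not added.
PREDICT(Y → y y) = { 'y' }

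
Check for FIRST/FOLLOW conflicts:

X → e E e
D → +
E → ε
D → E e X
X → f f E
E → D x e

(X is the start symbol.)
Yes. E → D x e with FOLLOW(E) on { 'e' }

Nullable non-terminals: E.
FIRST sets used below: FIRST(D) = { '+', 'e' }

E: nullable alternative(s) E → ε; FOLLOW(E) = { $, 'e', 'x' }
  E → ε: FIRST \ {ε} = { } — this is the only nullable alternative, skip
  E → D x e: FIRST \ {ε} = { '+', 'e' } — overlaps FOLLOW(E) on { 'e' }: CONFLICT

D, X have no nullable alternative, so no FIRST/FOLLOW check is needed there.

So the grammar has 1 FIRST/FOLLOW conflict (marked CONFLICT above).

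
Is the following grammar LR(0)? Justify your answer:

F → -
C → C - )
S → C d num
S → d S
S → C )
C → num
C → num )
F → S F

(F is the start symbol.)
A grammar is LR(0) if no state in the canonical LR(0) collection has:
  - both a shift item (dot before a terminal) and a complete item (shift-reduce conflict), or
  - two or more complete items (reduce-reduce conflict; the accept item [F' → F .] counts as a complete item here).

Augment with F' → F and build the canonical LR(0) collection (I0 = CLOSURE({[F' → . F]}), then GOTO on every symbol after a dot until no new states appear). It has 15 states:
  I0: { [C → . C - )], [C → . num )], [C → . num], [F → . -], [F → . S F], [F' → . F], [S → . C )], [S → . C d num], [S → . d S] }  — shift
  I1: { [F → - .] }  — reduce
  I2: { [C → C . - )], [S → C . )], [S → C . d num] }  — shift
  I3: { [F' → F .] }  — accept
  I4: { [C → . C - )], [C → . num )], [C → . num], [F → . -], [F → . S F], [F → S . F], [S → . C )], [S → . C d num], [S → . d S] }  — shift
  I5: { [C → . C - )], [C → . num )], [C → . num], [S → . C )], [S → . C d num], [S → . d S], [S → d . S] }  — shift
  I6: { [C → num . )], [C → num .] }  — shift, reduce
  I7: { [C → num ) .] }  — reduce
  I8: { [S → d S .] }  — reduce
  I9: { [F → S F .] }  — reduce
  I10: { [S → C ) .] }  — reduce
  I11: { [C → C - . )] }  — shift
  I12: { [S → C d . num] }  — shift
  I13: { [S → C d num .] }  — reduce
  I14: { [C → C - ) .] }  — reduce

Conflict in state I6:
  Shift-reduce conflict between [C → num .] and [C → num . )]
So the grammar is NOT LR(0).

Answer: No. Shift-reduce conflict between [C → num .] and [C → num . )]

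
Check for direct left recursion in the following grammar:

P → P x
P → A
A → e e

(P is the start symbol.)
Yes, P is left-recursive

Direct left recursion occurs when N → N α for some non-terminal N (the right-hand side begins with the left-hand side itself).

P → P x: LEFT RECURSIVE (starts with P)
P → A: starts with A
A → e e: starts with e

The grammar has direct left recursion on: P.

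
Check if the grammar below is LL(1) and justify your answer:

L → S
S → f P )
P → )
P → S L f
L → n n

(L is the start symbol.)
Yes, the grammar is LL(1).

Relevant sets:
  FIRST(S) = { 'f' }

For L:
  PREDICT(L → S) = { 'f' }
  PREDICT(L → n n) = { 'n' }
For P:
  PREDICT(P → ')') = { ')' }
  PREDICT(P → S L f) = { 'f' }
S has a single production, so nothing to check there.

All predict sets are disjoint. The grammar IS LL(1).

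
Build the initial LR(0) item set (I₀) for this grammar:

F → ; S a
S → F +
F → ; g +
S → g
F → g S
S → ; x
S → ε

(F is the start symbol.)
{ [F → . ; S a], [F → . ; g +], [F → . g S], [F' → . F] }

First, augment the grammar with F' → F
I₀ = CLOSURE({ [F' → . F] }):
  [F' → . F] has the dot before F: add [F → . ; S a], [F → . ; g +], [F → . g S]
No further items can be added.

I₀ = { [F → . ; S a], [F → . ; g +], [F → . g S], [F' → . F] }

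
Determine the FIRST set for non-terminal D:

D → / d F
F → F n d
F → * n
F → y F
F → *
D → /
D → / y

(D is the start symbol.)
{ '/' }

To compute FIRST(D), examine every production with D on the left-hand side, reading each right-hand side left to right until a non-nullable symbol is reached.

From D → / d F:
  - '/' is a terminal: add '/' and stop
From D → /:
  - '/' is a terminal: add '/' and stop
From D → / y:
  - '/' is a terminal: add '/' and stop

Collecting: FIRST(D) = { '/' }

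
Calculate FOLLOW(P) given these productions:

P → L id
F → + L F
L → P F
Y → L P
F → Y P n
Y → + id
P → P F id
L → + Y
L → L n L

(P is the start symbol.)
To compute FOLLOW(P), find every occurrence of P on a right-hand side N → α P β: add FIRST(β) \ {ε}, and if β is empty or nullable also add FOLLOW(N). Iterate to a fixed point.

P is the start symbol, so $ ∈ FOLLOW(P).
In L → P F: P is followed by F, add FIRST(F) \ {ε} = { '+' }
In Y → L P: P is at the end, add FOLLOW(Y)
In F → Y P n: P is followed by n, add FIRST(n) \ {ε} = { 'n' }
In P → P F id: P is followed by F id, add FIRST(F id) \ {ε} = { '+' }

The FOLLOW sets referred to above (computed the same way, to a fixed point):
  FOLLOW(Y) = { '+', 'id', 'n' }

Taking the union: FOLLOW(P) = { $, '+', 'id', 'n' }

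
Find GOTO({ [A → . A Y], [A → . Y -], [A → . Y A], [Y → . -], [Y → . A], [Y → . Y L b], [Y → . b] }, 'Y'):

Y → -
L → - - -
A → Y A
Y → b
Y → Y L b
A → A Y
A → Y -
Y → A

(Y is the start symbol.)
{ [A → . A Y], [A → . Y -], [A → . Y A], [A → Y . -], [A → Y . A], [L → . - - -], [Y → . -], [Y → . A], [Y → . Y L b], [Y → . b], [Y → Y . L b] }

GOTO(I, 'Y') = CLOSURE({ [A → αX.β] : [A → α.Xβ] ∈ I, X = 'Y' })

Items with dot before 'Y', with the dot advanced:
  [A → . Y -] → [A → Y . -]
  [A → . Y A] → [A → Y . A]
  [Y → . Y L b] → [Y → Y . L b]
Closure of the advanced items:
  [A → Y . A] has the dot before A: add [A → . Y A], [A → . A Y], [A → . Y -]
  [Y → Y . L b] has the dot before L: add [L → . - - -]
  [A → . Y A] has the dot before Y: add [Y → . -], [Y → . b], [Y → . Y L b], [Y → . A]

GOTO = { [A → . A Y], [A → . Y -], [A → . Y A], [A → Y . -], [A → Y . A], [L → . - - -], [Y → . -], [Y → . A], [Y → . Y L b], [Y → . b], [Y → Y . L b] }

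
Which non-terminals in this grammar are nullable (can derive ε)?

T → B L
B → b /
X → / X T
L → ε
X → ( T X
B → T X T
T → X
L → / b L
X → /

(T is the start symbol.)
A non-terminal is nullable if it can derive ε (the empty string): either it has an ε-production, or it has a production whose right-hand side consists entirely of nullable non-terminals.

ε-productions: L → ε
So L is immediately nullable.
No further non-terminal can be added: every production for the remaining non-terminals contains a terminal or a non-nullable non-terminal.
Nullable = { 'L' }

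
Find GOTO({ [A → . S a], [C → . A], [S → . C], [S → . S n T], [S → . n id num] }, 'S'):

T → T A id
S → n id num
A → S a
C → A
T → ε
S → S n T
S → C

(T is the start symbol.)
GOTO(I, 'S') = CLOSURE({ [A → αX.β] : [A → α.Xβ] ∈ I, X = 'S' })

Items with dot before 'S', with the dot advanced:
  [A → . S a] → [A → S . a]
  [S → . S n T] → [S → S . n T]
Closure adds nothing (no advanced item has the dot before a non-terminal).

GOTO = { [A → S . a], [S → S . n T] }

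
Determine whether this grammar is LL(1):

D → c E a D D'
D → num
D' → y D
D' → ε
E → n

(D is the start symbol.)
A grammar is LL(1) if for each non-terminal N with multiple productions, the predict sets of those productions are pairwise disjoint, where PREDICT(N → α) = (FIRST(α) \ {ε}) ∪ (FOLLOW(N) if α ⇒* ε).

Relevant sets:
  FOLLOW(D') = { $, 'y' }

For D:
  PREDICT(D → c E a D D') = { 'c' }
  PREDICT(D → num) = { 'num' }
For D':
  PREDICT(D' → y D) = { 'y' }
  PREDICT(D' → ε) = { $, 'y' }
E has a single production, so nothing to check there.

Conflict found: Predict set conflict for D': { 'y' }
The grammar is NOT LL(1).

Answer: No. Predict set conflict for D': { 'y' }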